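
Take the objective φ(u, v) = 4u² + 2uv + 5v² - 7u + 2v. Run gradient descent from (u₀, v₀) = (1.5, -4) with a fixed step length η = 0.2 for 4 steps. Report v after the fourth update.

∇φ = (8u + 2v - 7, 2u + 10v + 2)
(u₁, v₁) = (1.5, -4) − 0.2·(-3, -35) = (2.1, 3)
(u₂, v₂) = (2.1, 3) − 0.2·(15.8, 36.2) = (-1.06, -4.24)
(u₃, v₃) = (-1.06, -4.24) − 0.2·(-23.96, -42.52) = (3.732, 4.264)
(u₄, v₄) = (3.732, 4.264) − 0.2·(31.384, 52.104) = (-2.5448, -6.1568)
v = -6.1568

-6.1568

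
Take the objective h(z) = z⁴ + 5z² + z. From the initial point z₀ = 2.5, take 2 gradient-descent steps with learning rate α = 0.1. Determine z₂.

h′(z) = 4z³ + 10z + 1
z₁ = 2.5 − 0.1·88.5 = -6.35
z₂ = -6.35 − 0.1·(-1086.6915) = 102.31915

102.31915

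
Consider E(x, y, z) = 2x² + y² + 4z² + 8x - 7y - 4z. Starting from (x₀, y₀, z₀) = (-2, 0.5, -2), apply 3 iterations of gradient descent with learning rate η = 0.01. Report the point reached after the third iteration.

∇E = (4x + 8, 2y - 7, 8z - 4)
(x₁, y₁, z₁) = (-2, 0.5, -2) − 0.01·(0, -6, -20) = (-2, 0.56, -1.8)
(x₂, y₂, z₂) = (-2, 0.56, -1.8) − 0.01·(0, -5.88, -18.4) = (-2, 0.6188, -1.616)
(x₃, y₃, z₃) = (-2, 0.6188, -1.616) − 0.01·(0, -5.7624, -16.928) = (-2, 0.676424, -1.44672)

(-2, 0.676424, -1.44672)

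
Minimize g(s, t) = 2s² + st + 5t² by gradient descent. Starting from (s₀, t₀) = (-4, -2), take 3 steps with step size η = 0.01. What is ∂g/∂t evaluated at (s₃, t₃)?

∇g = (4s + t, s + 10t)
Step 1: at (-4, -2), ∇g = (-18, -24) → (-4, -2) − 0.01·(-18, -24) = (-3.82, -1.76)
Step 2: at (-3.82, -1.76), ∇g = (-17.04, -21.42) → (-3.82, -1.76) − 0.01·(-17.04, -21.42) = (-3.6496, -1.5458)
Step 3: at (-3.6496, -1.5458), ∇g = (-16.1442, -19.1076) → (-3.6496, -1.5458) − 0.01·(-16.1442, -19.1076) = (-3.488158, -1.354724)
∂g/∂t at (-3.488158, -1.354724) = -17.035398

-17.035398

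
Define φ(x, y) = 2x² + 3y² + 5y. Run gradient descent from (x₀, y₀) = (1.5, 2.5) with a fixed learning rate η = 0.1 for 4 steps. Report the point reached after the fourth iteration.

(0.1944, -0.748)

∇φ = (4x, 6y + 5)
(x₁, y₁) = (1.5, 2.5) − 0.1·(6, 20) = (0.9, 0.5)
(x₂, y₂) = (0.9, 0.5) − 0.1·(3.6, 8) = (0.54, -0.3)
(x₃, y₃) = (0.54, -0.3) − 0.1·(2.16, 3.2) = (0.324, -0.62)
(x₄, y₄) = (0.324, -0.62) − 0.1·(1.296, 1.28) = (0.1944, -0.748)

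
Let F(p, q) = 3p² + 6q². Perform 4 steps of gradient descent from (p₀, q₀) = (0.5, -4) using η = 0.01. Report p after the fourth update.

∇F = (6p, 12q)
(p₁, q₁) = (0.5, -4) − 0.01·(3, -48) = (0.47, -3.52)
(p₂, q₂) = (0.47, -3.52) − 0.01·(2.82, -42.24) = (0.4418, -3.0976)
(p₃, q₃) = (0.4418, -3.0976) − 0.01·(2.6508, -37.1712) = (0.415292, -2.725888)
(p₄, q₄) = (0.415292, -2.725888) − 0.01·(2.491752, -32.710656) = (0.39037448, -2.39878144)
p = 0.39037448

0.39037448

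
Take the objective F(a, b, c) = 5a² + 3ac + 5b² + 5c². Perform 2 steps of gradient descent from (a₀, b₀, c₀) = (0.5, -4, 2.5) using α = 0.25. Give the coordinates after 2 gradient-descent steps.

∇F = (10a + 3c, 10b, 3a + 10c)
Step 1: at (0.5, -4, 2.5), ∇F = (12.5, -40, 26.5) → (0.5, -4, 2.5) − 0.25·(12.5, -40, 26.5) = (-2.625, 6, -4.125)
Step 2: at (-2.625, 6, -4.125), ∇F = (-38.625, 60, -49.125) → (-2.625, 6, -4.125) − 0.25·(-38.625, 60, -49.125) = (7.03125, -9, 8.15625)

(7.03125, -9, 8.15625)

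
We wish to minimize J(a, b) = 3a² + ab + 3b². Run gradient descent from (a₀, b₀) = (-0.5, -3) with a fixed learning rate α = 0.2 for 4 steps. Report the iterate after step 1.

(0.7, 0.7)

∇J = (6a + b, a + 6b)
(a₁, b₁) = (-0.5, -3) − 0.2·(-6, -18.5) = (0.7, 0.7)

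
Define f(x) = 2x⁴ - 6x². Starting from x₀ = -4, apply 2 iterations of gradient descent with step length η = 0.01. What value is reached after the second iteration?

f′(x) = 8x³ - 12x
x₁ = -4 − 0.01·(-464) = 0.64
x₂ = 0.64 − 0.01·(-5.582848) = 0.69582848

0.69582848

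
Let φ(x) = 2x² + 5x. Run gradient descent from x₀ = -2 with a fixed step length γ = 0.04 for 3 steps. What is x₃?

-1.694528

φ′(x) = 4x + 5
Step 1: φ′(-2) = -3; x₁ = -2 − 0.04·(-3) = -1.88
Step 2: φ′(-1.88) = -2.52; x₂ = -1.88 − 0.04·(-2.52) = -1.7792
Step 3: φ′(-1.7792) = -2.1168; x₃ = -1.7792 − 0.04·(-2.1168) = -1.694528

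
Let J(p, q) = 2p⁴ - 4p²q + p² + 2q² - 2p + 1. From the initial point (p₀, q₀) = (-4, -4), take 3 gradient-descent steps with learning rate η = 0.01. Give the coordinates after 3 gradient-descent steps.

(0.44185024, -2.695664)

∇J = (8p³ - 8pq + 2p - 2, -4p² + 4q)
(p₁, q₁) = (-4, -4) − 0.01·(-650, -80) = (2.5, -3.2)
(p₂, q₂) = (2.5, -3.2) − 0.01·(192, -37.8) = (0.58, -2.822)
(p₃, q₃) = (0.58, -2.822) − 0.01·(13.814976, -12.6336) = (0.44185024, -2.695664)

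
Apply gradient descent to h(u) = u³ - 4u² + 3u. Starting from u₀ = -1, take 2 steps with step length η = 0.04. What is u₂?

h′(u) = 3u² - 8u + 3
Step 1: h′(-1) = 14; u₁ = -1 − 0.04·14 = -1.56
Step 2: h′(-1.56) = 22.7808; u₂ = -1.56 − 0.04·22.7808 = -2.471232

-2.471232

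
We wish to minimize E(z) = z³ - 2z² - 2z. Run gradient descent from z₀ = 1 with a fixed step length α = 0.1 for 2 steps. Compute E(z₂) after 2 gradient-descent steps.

-4.140825303

E′(z) = 3z² - 4z - 2
Step 1: E′(1) = -3; z₁ = 1 − 0.1·(-3) = 1.3
Step 2: E′(1.3) = -2.13; z₂ = 1.3 − 0.1·(-2.13) = 1.513
E(1.513) = -4.140825303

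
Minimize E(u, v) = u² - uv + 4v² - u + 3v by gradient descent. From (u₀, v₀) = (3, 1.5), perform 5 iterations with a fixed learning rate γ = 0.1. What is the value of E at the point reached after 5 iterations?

∇E = (2u - v - 1, -u + 8v + 3)
Step 1: at (3, 1.5), ∇E = (3.5, 12) → (3, 1.5) − 0.1·(3.5, 12) = (2.65, 0.3)
Step 2: at (2.65, 0.3), ∇E = (4, 2.75) → (2.65, 0.3) − 0.1·(4, 2.75) = (2.25, 0.025)
Step 3: at (2.25, 0.025), ∇E = (3.475, 0.95) → (2.25, 0.025) − 0.1·(3.475, 0.95) = (1.9025, -0.07)
Step 4: at (1.9025, -0.07), ∇E = (2.875, 0.5375) → (1.9025, -0.07) − 0.1·(2.875, 0.5375) = (1.615, -0.12375)
Step 5: at (1.615, -0.12375), ∇E = (2.35375, 0.395) → (1.615, -0.12375) − 0.1·(2.35375, 0.395) = (1.379625, -0.16325)
E(1.379625, -0.16325) = 0.365816171875

0.365816171875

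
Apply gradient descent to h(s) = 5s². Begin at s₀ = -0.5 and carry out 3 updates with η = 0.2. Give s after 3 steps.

0.5

h′(s) = 10s
Step 1: h′(-0.5) = -5; s₁ = -0.5 − 0.2·(-5) = 0.5
Step 2: h′(0.5) = 5; s₂ = 0.5 − 0.2·5 = -0.5
Step 3: h′(-0.5) = -5; s₃ = -0.5 − 0.2·(-5) = 0.5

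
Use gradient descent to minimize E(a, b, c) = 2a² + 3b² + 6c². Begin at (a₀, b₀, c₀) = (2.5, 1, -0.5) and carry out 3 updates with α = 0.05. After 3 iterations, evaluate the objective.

∇E = (4a, 6b, 12c)
Step 1: at (2.5, 1, -0.5), ∇E = (10, 6, -6) → (2.5, 1, -0.5) − 0.05·(10, 6, -6) = (2, 0.7, -0.2)
Step 2: at (2, 0.7, -0.2), ∇E = (8, 4.2, -2.4) → (2, 0.7, -0.2) − 0.05·(8, 4.2, -2.4) = (1.6, 0.49, -0.08)
Step 3: at (1.6, 0.49, -0.08), ∇E = (6.4, 2.94, -0.96) → (1.6, 0.49, -0.08) − 0.05·(6.4, 2.94, -0.96) = (1.28, 0.343, -0.032)
E(1.28, 0.343, -0.032) = 3.635891

3.635891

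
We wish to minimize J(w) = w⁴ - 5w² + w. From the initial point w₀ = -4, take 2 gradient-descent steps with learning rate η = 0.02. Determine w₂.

J′(w) = 4w³ - 10w + 1
w₁ = -4 − 0.02·(-215) = 0.3
w₂ = 0.3 − 0.02·(-1.892) = 0.33784

0.33784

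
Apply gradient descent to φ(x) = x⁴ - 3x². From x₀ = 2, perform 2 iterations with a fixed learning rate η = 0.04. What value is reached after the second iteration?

1.21152

φ′(x) = 4x³ - 6x
Step 1: φ′(2) = 20; x₁ = 2 − 0.04·20 = 1.2
Step 2: φ′(1.2) = -0.288; x₂ = 1.2 − 0.04·(-0.288) = 1.21152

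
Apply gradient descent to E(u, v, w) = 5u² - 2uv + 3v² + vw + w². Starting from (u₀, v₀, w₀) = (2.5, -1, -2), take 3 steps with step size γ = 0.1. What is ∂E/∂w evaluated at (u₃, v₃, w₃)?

-1.787

∇E = (10u - 2v, -2u + 6v + w, v + 2w)
(u₁, v₁, w₁) = (2.5, -1, -2) − 0.1·(27, -13, -5) = (-0.2, 0.3, -1.5)
(u₂, v₂, w₂) = (-0.2, 0.3, -1.5) − 0.1·(-2.6, 0.7, -2.7) = (0.06, 0.23, -1.23)
(u₃, v₃, w₃) = (0.06, 0.23, -1.23) − 0.1·(0.14, 0.03, -2.23) = (0.046, 0.227, -1.007)
∂E/∂w at (0.046, 0.227, -1.007) = -1.787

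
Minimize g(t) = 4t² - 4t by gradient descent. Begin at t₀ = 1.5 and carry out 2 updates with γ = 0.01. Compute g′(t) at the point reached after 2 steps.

g′(t) = 8t - 4
t₁ = 1.5 − 0.01·8 = 1.42
t₂ = 1.42 − 0.01·7.36 = 1.3464
g′(t) at (1.3464) = 6.7712

6.7712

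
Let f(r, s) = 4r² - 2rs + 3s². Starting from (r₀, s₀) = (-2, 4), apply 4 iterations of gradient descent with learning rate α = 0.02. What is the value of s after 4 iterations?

2.22354944

∇f = (8r - 2s, -2r + 6s)
Step 1: at (-2, 4), ∇f = (-24, 28) → (-2, 4) − 0.02·(-24, 28) = (-1.52, 3.44)
Step 2: at (-1.52, 3.44), ∇f = (-19.04, 23.68) → (-1.52, 3.44) − 0.02·(-19.04, 23.68) = (-1.1392, 2.9664)
Step 3: at (-1.1392, 2.9664), ∇f = (-15.0464, 20.0768) → (-1.1392, 2.9664) − 0.02·(-15.0464, 20.0768) = (-0.838272, 2.564864)
Step 4: at (-0.838272, 2.564864), ∇f = (-11.835904, 17.065728) → (-0.838272, 2.564864) − 0.02·(-11.835904, 17.065728) = (-0.60155392, 2.22354944)
s = 2.22354944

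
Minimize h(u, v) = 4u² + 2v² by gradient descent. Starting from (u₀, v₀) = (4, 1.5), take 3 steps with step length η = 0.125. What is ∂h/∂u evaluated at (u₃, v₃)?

0

∇h = (8u, 4v)
(u₁, v₁) = (4, 1.5) − 0.125·(32, 6) = (0, 0.75)
(u₂, v₂) = (0, 0.75) − 0.125·(0, 3) = (0, 0.375)
(u₃, v₃) = (0, 0.375) − 0.125·(0, 1.5) = (0, 0.1875)
∂h/∂u at (0, 0.1875) = 0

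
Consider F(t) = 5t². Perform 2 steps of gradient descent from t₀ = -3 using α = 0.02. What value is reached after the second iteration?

-1.92

F′(t) = 10t
Step 1: F′(-3) = -30; t₁ = -3 − 0.02·(-30) = -2.4
Step 2: F′(-2.4) = -24; t₂ = -2.4 − 0.02·(-24) = -1.92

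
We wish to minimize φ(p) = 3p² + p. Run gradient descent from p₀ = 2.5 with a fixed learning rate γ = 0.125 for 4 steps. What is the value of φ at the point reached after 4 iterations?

φ′(p) = 6p + 1
p₁ = 2.5 − 0.125·16 = 0.5
p₂ = 0.5 − 0.125·4 = 0
p₃ = 0 − 0.125·1 = -0.125
p₄ = -0.125 − 0.125·0.25 = -0.15625
φ(-0.15625) = -0.0830078125

-0.0830078125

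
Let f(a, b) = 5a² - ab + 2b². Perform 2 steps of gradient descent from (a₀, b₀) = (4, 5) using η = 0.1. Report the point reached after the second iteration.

(0.34, 2.09)

∇f = (10a - b, -a + 4b)
(a₁, b₁) = (4, 5) − 0.1·(35, 16) = (0.5, 3.4)
(a₂, b₂) = (0.5, 3.4) − 0.1·(1.6, 13.1) = (0.34, 2.09)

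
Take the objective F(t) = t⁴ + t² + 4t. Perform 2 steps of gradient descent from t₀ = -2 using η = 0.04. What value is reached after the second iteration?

F′(t) = 4t³ + 2t + 4
Step 1: F′(-2) = -32; t₁ = -2 − 0.04·(-32) = -0.72
Step 2: F′(-0.72) = 1.067008; t₂ = -0.72 − 0.04·1.067008 = -0.76268032

-0.76268032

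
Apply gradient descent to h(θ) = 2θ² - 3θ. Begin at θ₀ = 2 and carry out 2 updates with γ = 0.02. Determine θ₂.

1.808

h′(θ) = 4θ - 3
θ₁ = 2 − 0.02·5 = 1.9
θ₂ = 1.9 − 0.02·4.6 = 1.808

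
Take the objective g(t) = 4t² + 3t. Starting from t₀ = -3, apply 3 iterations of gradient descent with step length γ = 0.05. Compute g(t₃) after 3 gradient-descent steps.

0.723456

g′(t) = 8t + 3
t₁ = -3 − 0.05·(-21) = -1.95
t₂ = -1.95 − 0.05·(-12.6) = -1.32
t₃ = -1.32 − 0.05·(-7.56) = -0.942
g(-0.942) = 0.723456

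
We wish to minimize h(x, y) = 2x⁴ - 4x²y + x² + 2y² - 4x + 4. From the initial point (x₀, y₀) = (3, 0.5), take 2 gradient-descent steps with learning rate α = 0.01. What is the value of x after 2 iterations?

∇h = (8x³ - 8xy + 2x - 4, -4x² + 4y)
Step 1: at (3, 0.5), ∇h = (206, -34) → (3, 0.5) − 0.01·(206, -34) = (0.94, 0.84)
Step 2: at (0.94, 0.84), ∇h = (-1.792128, -0.1744) → (0.94, 0.84) − 0.01·(-1.792128, -0.1744) = (0.95792128, 0.841744)
x = 0.95792128

0.95792128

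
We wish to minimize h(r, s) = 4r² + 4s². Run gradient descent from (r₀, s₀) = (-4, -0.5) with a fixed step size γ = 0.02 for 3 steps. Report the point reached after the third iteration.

∇h = (8r, 8s)
(r₁, s₁) = (-4, -0.5) − 0.02·(-32, -4) = (-3.36, -0.42)
(r₂, s₂) = (-3.36, -0.42) − 0.02·(-26.88, -3.36) = (-2.8224, -0.3528)
(r₃, s₃) = (-2.8224, -0.3528) − 0.02·(-22.5792, -2.8224) = (-2.370816, -0.296352)

(-2.370816, -0.296352)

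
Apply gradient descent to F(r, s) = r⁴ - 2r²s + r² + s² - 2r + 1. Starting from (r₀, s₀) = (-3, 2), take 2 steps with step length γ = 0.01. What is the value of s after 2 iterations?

∇F = (4r³ - 4rs + 2r - 2, -2r² + 2s)
(r₁, s₁) = (-3, 2) − 0.01·(-92, -14) = (-2.08, 2.14)
(r₂, s₂) = (-2.08, 2.14) − 0.01·(-24.350848, -4.3728) = (-1.83649152, 2.183728)
s = 2.183728

2.183728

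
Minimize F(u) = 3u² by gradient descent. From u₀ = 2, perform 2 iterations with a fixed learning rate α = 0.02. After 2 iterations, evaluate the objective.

F′(u) = 6u
Step 1: F′(2) = 12; u₁ = 2 − 0.02·12 = 1.76
Step 2: F′(1.76) = 10.56; u₂ = 1.76 − 0.02·10.56 = 1.5488
F(1.5488) = 7.19634432

7.19634432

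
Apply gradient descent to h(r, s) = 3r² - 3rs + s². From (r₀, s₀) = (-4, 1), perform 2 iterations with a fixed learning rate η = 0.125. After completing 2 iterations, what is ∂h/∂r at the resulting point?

∇h = (6r - 3s, -3r + 2s)
(r₁, s₁) = (-4, 1) − 0.125·(-27, 14) = (-0.625, -0.75)
(r₂, s₂) = (-0.625, -0.75) − 0.125·(-1.5, 0.375) = (-0.4375, -0.796875)
∂h/∂r at (-0.4375, -0.796875) = -0.234375

-0.234375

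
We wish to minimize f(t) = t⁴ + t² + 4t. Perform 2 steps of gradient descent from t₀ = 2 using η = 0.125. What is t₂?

f′(t) = 4t³ + 2t + 4
Step 1: f′(2) = 40; t₁ = 2 − 0.125·40 = -3
Step 2: f′(-3) = -110; t₂ = -3 − 0.125·(-110) = 10.75

10.75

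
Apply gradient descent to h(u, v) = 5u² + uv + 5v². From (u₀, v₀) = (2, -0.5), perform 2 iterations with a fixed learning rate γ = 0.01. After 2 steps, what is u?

1.6292

∇h = (10u + v, u + 10v)
(u₁, v₁) = (2, -0.5) − 0.01·(19.5, -3) = (1.805, -0.47)
(u₂, v₂) = (1.805, -0.47) − 0.01·(17.58, -2.895) = (1.6292, -0.44105)
u = 1.6292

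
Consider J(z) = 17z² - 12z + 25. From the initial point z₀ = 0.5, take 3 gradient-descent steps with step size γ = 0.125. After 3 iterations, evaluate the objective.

J′(z) = 34z - 12
Step 1: J′(0.5) = 5; z₁ = 0.5 − 0.125·5 = -0.125
Step 2: J′(-0.125) = -16.25; z₂ = -0.125 − 0.125·(-16.25) = 1.90625
Step 3: J′(1.90625) = 52.8125; z₃ = 1.90625 − 0.125·52.8125 = -4.6953125
J(-4.6953125) = 456.12506103515625

456.12506103515625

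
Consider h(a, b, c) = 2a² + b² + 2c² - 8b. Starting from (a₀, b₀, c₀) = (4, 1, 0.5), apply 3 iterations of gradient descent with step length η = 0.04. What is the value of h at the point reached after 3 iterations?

∇h = (4a, 2b - 8, 4c)
Step 1: at (4, 1, 0.5), ∇h = (16, -6, 2) → (4, 1, 0.5) − 0.04·(16, -6, 2) = (3.36, 1.24, 0.42)
Step 2: at (3.36, 1.24, 0.42), ∇h = (13.44, -5.52, 1.68) → (3.36, 1.24, 0.42) − 0.04·(13.44, -5.52, 1.68) = (2.8224, 1.4608, 0.3528)
Step 3: at (2.8224, 1.4608, 0.3528), ∇h = (11.2896, -5.0784, 1.4112) → (2.8224, 1.4608, 0.3528) − 0.04·(11.2896, -5.0784, 1.4112) = (2.370816, 1.663936, 0.296352)
h(2.370816, 1.663936, 0.296352) = 0.874381039616

0.874381039616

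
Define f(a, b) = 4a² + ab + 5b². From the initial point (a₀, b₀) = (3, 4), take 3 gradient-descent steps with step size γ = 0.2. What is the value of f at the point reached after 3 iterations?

197.045248

∇f = (8a + b, a + 10b)
Step 1: at (3, 4), ∇f = (28, 43) → (3, 4) − 0.2·(28, 43) = (-2.6, -4.6)
Step 2: at (-2.6, -4.6), ∇f = (-25.4, -48.6) → (-2.6, -4.6) − 0.2·(-25.4, -48.6) = (2.48, 5.12)
Step 3: at (2.48, 5.12), ∇f = (24.96, 53.68) → (2.48, 5.12) − 0.2·(24.96, 53.68) = (-2.512, -5.616)
f(-2.512, -5.616) = 197.045248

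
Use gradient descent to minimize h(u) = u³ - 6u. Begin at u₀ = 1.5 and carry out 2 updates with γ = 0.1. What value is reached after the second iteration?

1.4158125

h′(u) = 3u² - 6
u₁ = 1.5 − 0.1·0.75 = 1.425
u₂ = 1.425 − 0.1·0.091875 = 1.4158125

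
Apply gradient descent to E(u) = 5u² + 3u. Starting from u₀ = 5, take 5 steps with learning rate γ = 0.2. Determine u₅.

-5.6

E′(u) = 10u + 3
u₁ = 5 − 0.2·53 = -5.6
u₂ = -5.6 − 0.2·(-53) = 5
u₃ = 5 − 0.2·53 = -5.6
u₄ = -5.6 − 0.2·(-53) = 5
u₅ = 5 − 0.2·53 = -5.6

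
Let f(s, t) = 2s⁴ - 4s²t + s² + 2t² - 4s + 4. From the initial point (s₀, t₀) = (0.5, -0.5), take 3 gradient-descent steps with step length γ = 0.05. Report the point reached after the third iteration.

∇f = (8s³ - 8st + 2s - 4, -4s² + 4t)
Step 1: at (0.5, -0.5), ∇f = (0, -3) → (0.5, -0.5) − 0.05·(0, -3) = (0.5, -0.35)
Step 2: at (0.5, -0.35), ∇f = (-0.6, -2.4) → (0.5, -0.35) − 0.05·(-0.6, -2.4) = (0.53, -0.23)
Step 3: at (0.53, -0.23), ∇f = (-0.773784, -2.0436) → (0.53, -0.23) − 0.05·(-0.773784, -2.0436) = (0.5686892, -0.12782)

(0.5686892, -0.12782)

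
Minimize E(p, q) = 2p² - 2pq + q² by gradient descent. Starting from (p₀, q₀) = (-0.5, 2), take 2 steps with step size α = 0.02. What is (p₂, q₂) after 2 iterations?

(-0.2736, 1.8088)

∇E = (4p - 2q, -2p + 2q)
(p₁, q₁) = (-0.5, 2) − 0.02·(-6, 5) = (-0.38, 1.9)
(p₂, q₂) = (-0.38, 1.9) − 0.02·(-5.32, 4.56) = (-0.2736, 1.8088)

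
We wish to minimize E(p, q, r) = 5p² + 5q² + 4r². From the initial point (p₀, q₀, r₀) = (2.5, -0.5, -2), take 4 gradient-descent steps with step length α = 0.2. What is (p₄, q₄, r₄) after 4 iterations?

∇E = (10p, 10q, 8r)
Step 1: at (2.5, -0.5, -2), ∇E = (25, -5, -16) → (2.5, -0.5, -2) − 0.2·(25, -5, -16) = (-2.5, 0.5, 1.2)
Step 2: at (-2.5, 0.5, 1.2), ∇E = (-25, 5, 9.6) → (-2.5, 0.5, 1.2) − 0.2·(-25, 5, 9.6) = (2.5, -0.5, -0.72)
Step 3: at (2.5, -0.5, -0.72), ∇E = (25, -5, -5.76) → (2.5, -0.5, -0.72) − 0.2·(25, -5, -5.76) = (-2.5, 0.5, 0.432)
Step 4: at (-2.5, 0.5, 0.432), ∇E = (-25, 5, 3.456) → (-2.5, 0.5, 0.432) − 0.2·(-25, 5, 3.456) = (2.5, -0.5, -0.2592)

(2.5, -0.5, -0.2592)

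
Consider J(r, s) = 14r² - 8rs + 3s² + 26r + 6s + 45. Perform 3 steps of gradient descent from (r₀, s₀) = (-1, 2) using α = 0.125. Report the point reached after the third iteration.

(16, -8.328125)

∇J = (28r - 8s + 26, -8r + 6s + 6)
(r₁, s₁) = (-1, 2) − 0.125·(-18, 26) = (1.25, -1.25)
(r₂, s₂) = (1.25, -1.25) − 0.125·(71, -11.5) = (-7.625, 0.1875)
(r₃, s₃) = (-7.625, 0.1875) − 0.125·(-189, 68.125) = (16, -8.328125)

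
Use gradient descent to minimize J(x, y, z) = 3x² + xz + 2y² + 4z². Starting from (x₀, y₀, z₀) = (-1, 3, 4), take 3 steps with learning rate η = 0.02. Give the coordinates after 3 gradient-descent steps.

(-0.86008, 2.336064, 2.419304)

∇J = (6x + z, 4y, x + 8z)
(x₁, y₁, z₁) = (-1, 3, 4) − 0.02·(-2, 12, 31) = (-0.96, 2.76, 3.38)
(x₂, y₂, z₂) = (-0.96, 2.76, 3.38) − 0.02·(-2.38, 11.04, 26.08) = (-0.9124, 2.5392, 2.8584)
(x₃, y₃, z₃) = (-0.9124, 2.5392, 2.8584) − 0.02·(-2.616, 10.1568, 21.9548) = (-0.86008, 2.336064, 2.419304)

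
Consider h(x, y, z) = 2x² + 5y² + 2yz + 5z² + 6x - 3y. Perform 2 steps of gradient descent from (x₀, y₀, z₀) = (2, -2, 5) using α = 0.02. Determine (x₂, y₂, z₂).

∇h = (4x + 6, 10y + 2z - 3, 2y + 10z)
Step 1: at (2, -2, 5), ∇h = (14, -13, 46) → (2, -2, 5) − 0.02·(14, -13, 46) = (1.72, -1.74, 4.08)
Step 2: at (1.72, -1.74, 4.08), ∇h = (12.88, -12.24, 37.32) → (1.72, -1.74, 4.08) − 0.02·(12.88, -12.24, 37.32) = (1.4624, -1.4952, 3.3336)

(1.4624, -1.4952, 3.3336)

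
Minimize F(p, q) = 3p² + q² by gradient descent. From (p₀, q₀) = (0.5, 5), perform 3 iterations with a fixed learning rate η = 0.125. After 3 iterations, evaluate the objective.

∇F = (6p, 2q)
Step 1: at (0.5, 5), ∇F = (3, 10) → (0.5, 5) − 0.125·(3, 10) = (0.125, 3.75)
Step 2: at (0.125, 3.75), ∇F = (0.75, 7.5) → (0.125, 3.75) − 0.125·(0.75, 7.5) = (0.03125, 2.8125)
Step 3: at (0.03125, 2.8125), ∇F = (0.1875, 5.625) → (0.03125, 2.8125) − 0.125·(0.1875, 5.625) = (0.0078125, 2.109375)
F(0.0078125, 2.109375) = 4.44964599609375

4.44964599609375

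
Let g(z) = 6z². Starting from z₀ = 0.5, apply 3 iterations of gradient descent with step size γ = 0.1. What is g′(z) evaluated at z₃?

g′(z) = 12z
z₁ = 0.5 − 0.1·6 = -0.1
z₂ = -0.1 − 0.1·(-1.2) = 0.02
z₃ = 0.02 − 0.1·0.24 = -0.004
g′(z) at (-0.004) = -0.048

-0.048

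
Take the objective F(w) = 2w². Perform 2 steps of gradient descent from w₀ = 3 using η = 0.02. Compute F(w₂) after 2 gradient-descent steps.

F′(w) = 4w
Step 1: F′(3) = 12; w₁ = 3 − 0.02·12 = 2.76
Step 2: F′(2.76) = 11.04; w₂ = 2.76 − 0.02·11.04 = 2.5392
F(2.5392) = 12.89507328

12.89507328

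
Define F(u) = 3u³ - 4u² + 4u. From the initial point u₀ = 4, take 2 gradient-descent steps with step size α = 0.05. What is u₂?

-4.178

F′(u) = 9u² - 8u + 4
Step 1: F′(4) = 116; u₁ = 4 − 0.05·116 = -1.8
Step 2: F′(-1.8) = 47.56; u₂ = -1.8 − 0.05·47.56 = -4.178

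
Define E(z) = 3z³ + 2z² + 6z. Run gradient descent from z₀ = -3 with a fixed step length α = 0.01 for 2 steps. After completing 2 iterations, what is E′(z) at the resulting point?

E′(z) = 9z² + 4z + 6
z₁ = -3 − 0.01·75 = -3.75
z₂ = -3.75 − 0.01·117.5625 = -4.925625
E′(z) at (-4.925625) = 204.653534765625

204.653534765625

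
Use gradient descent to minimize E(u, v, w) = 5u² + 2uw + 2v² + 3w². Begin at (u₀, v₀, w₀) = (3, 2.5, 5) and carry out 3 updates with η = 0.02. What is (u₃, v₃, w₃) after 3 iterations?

(1.123904, 1.94672, 3.17344)

∇E = (10u + 2w, 4v, 2u + 6w)
(u₁, v₁, w₁) = (3, 2.5, 5) − 0.02·(40, 10, 36) = (2.2, 2.3, 4.28)
(u₂, v₂, w₂) = (2.2, 2.3, 4.28) − 0.02·(30.56, 9.2, 30.08) = (1.5888, 2.116, 3.6784)
(u₃, v₃, w₃) = (1.5888, 2.116, 3.6784) − 0.02·(23.2448, 8.464, 25.248) = (1.123904, 1.94672, 3.17344)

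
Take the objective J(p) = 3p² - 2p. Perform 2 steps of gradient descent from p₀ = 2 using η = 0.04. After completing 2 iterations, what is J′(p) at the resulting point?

J′(p) = 6p - 2
Step 1: J′(2) = 10; p₁ = 2 − 0.04·10 = 1.6
Step 2: J′(1.6) = 7.6; p₂ = 1.6 − 0.04·7.6 = 1.296
J′(p) at (1.296) = 5.776

5.776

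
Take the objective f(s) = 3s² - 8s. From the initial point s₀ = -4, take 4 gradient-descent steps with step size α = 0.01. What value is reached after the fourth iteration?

f′(s) = 6s - 8
Step 1: f′(-4) = -32; s₁ = -4 − 0.01·(-32) = -3.68
Step 2: f′(-3.68) = -30.08; s₂ = -3.68 − 0.01·(-30.08) = -3.3792
Step 3: f′(-3.3792) = -28.2752; s₃ = -3.3792 − 0.01·(-28.2752) = -3.096448
Step 4: f′(-3.096448) = -26.578688; s₄ = -3.096448 − 0.01·(-26.578688) = -2.83066112

-2.83066112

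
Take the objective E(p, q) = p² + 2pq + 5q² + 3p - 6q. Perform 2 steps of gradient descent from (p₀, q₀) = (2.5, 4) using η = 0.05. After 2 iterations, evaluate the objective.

7.36

∇E = (2p + 2q + 3, 2p + 10q - 6)
Step 1: at (2.5, 4), ∇E = (16, 39) → (2.5, 4) − 0.05·(16, 39) = (1.7, 2.05)
Step 2: at (1.7, 2.05), ∇E = (10.5, 17.9) → (1.7, 2.05) − 0.05·(10.5, 17.9) = (1.175, 1.155)
E(1.175, 1.155) = 7.36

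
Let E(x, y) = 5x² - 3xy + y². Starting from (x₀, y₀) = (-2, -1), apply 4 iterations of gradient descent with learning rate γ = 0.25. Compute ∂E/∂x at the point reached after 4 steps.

∇E = (10x - 3y, -3x + 2y)
Step 1: at (-2, -1), ∇E = (-17, 4) → (-2, -1) − 0.25·(-17, 4) = (2.25, -2)
Step 2: at (2.25, -2), ∇E = (28.5, -10.75) → (2.25, -2) − 0.25·(28.5, -10.75) = (-4.875, 0.6875)
Step 3: at (-4.875, 0.6875), ∇E = (-50.8125, 16) → (-4.875, 0.6875) − 0.25·(-50.8125, 16) = (7.828125, -3.3125)
Step 4: at (7.828125, -3.3125), ∇E = (88.21875, -30.109375) → (7.828125, -3.3125) − 0.25·(88.21875, -30.109375) = (-14.2265625, 4.21484375)
∂E/∂x at (-14.2265625, 4.21484375) = -154.91015625

-154.91015625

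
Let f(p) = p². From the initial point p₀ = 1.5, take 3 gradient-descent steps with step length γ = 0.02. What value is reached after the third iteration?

1.327104

f′(p) = 2p
p₁ = 1.5 − 0.02·3 = 1.44
p₂ = 1.44 − 0.02·2.88 = 1.3824
p₃ = 1.3824 − 0.02·2.7648 = 1.327104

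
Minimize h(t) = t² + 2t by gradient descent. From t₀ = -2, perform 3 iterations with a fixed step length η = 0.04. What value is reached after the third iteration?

-1.778688

h′(t) = 2t + 2
t₁ = -2 − 0.04·(-2) = -1.92
t₂ = -1.92 − 0.04·(-1.84) = -1.8464
t₃ = -1.8464 − 0.04·(-1.6928) = -1.778688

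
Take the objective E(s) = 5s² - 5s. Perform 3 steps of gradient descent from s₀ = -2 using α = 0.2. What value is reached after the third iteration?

E′(s) = 10s - 5
s₁ = -2 − 0.2·(-25) = 3
s₂ = 3 − 0.2·25 = -2
s₃ = -2 − 0.2·(-25) = 3

3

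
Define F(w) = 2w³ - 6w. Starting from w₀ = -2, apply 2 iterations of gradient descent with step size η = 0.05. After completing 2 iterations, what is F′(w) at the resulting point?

F′(w) = 6w² - 6
w₁ = -2 − 0.05·18 = -2.9
w₂ = -2.9 − 0.05·44.46 = -5.123
F′(w) at (-5.123) = 151.470774

151.470774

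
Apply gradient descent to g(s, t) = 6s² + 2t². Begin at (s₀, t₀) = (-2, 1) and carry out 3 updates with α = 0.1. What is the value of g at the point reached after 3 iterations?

0.094848

∇g = (12s, 4t)
Step 1: at (-2, 1), ∇g = (-24, 4) → (-2, 1) − 0.1·(-24, 4) = (0.4, 0.6)
Step 2: at (0.4, 0.6), ∇g = (4.8, 2.4) → (0.4, 0.6) − 0.1·(4.8, 2.4) = (-0.08, 0.36)
Step 3: at (-0.08, 0.36), ∇g = (-0.96, 1.44) → (-0.08, 0.36) − 0.1·(-0.96, 1.44) = (0.016, 0.216)
g(0.016, 0.216) = 0.094848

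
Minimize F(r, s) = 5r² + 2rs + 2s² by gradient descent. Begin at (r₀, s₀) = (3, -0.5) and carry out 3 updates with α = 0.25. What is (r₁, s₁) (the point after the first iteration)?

(-4.25, -1.5)

∇F = (10r + 2s, 2r + 4s)
Step 1: at (3, -0.5), ∇F = (29, 4) → (3, -0.5) − 0.25·(29, 4) = (-4.25, -1.5)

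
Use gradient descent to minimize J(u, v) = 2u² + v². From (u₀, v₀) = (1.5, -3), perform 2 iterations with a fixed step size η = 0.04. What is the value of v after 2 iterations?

∇J = (4u, 2v)
(u₁, v₁) = (1.5, -3) − 0.04·(6, -6) = (1.26, -2.76)
(u₂, v₂) = (1.26, -2.76) − 0.04·(5.04, -5.52) = (1.0584, -2.5392)
v = -2.5392

-2.5392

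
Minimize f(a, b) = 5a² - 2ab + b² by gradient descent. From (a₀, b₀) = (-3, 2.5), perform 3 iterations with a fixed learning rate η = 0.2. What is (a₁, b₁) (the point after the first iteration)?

∇f = (10a - 2b, -2a + 2b)
Step 1: at (-3, 2.5), ∇f = (-35, 11) → (-3, 2.5) − 0.2·(-35, 11) = (4, 0.3)

(4, 0.3)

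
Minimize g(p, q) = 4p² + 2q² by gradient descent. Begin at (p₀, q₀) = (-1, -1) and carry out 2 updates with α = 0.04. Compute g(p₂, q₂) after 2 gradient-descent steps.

1.85099776

∇g = (8p, 4q)
(p₁, q₁) = (-1, -1) − 0.04·(-8, -4) = (-0.68, -0.84)
(p₂, q₂) = (-0.68, -0.84) − 0.04·(-5.44, -3.36) = (-0.4624, -0.7056)
g(-0.4624, -0.7056) = 1.85099776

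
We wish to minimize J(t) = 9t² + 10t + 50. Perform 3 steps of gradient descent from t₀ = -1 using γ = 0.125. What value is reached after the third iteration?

J′(t) = 18t + 10
t₁ = -1 − 0.125·(-8) = 0
t₂ = 0 − 0.125·10 = -1.25
t₃ = -1.25 − 0.125·(-12.5) = 0.3125

0.3125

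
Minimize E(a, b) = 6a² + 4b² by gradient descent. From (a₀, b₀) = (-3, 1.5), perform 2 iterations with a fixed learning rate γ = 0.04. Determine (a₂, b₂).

∇E = (12a, 8b)
Step 1: at (-3, 1.5), ∇E = (-36, 12) → (-3, 1.5) − 0.04·(-36, 12) = (-1.56, 1.02)
Step 2: at (-1.56, 1.02), ∇E = (-18.72, 8.16) → (-1.56, 1.02) − 0.04·(-18.72, 8.16) = (-0.8112, 0.6936)

(-0.8112, 0.6936)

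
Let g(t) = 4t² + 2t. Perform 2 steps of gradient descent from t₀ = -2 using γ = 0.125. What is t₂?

-0.25

g′(t) = 8t + 2
t₁ = -2 − 0.125·(-14) = -0.25
t₂ = -0.25 − 0.125·0 = -0.25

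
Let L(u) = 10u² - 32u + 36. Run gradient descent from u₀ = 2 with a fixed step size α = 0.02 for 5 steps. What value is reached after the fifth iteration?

L′(u) = 20u - 32
Step 1: L′(2) = 8; u₁ = 2 − 0.02·8 = 1.84
Step 2: L′(1.84) = 4.8; u₂ = 1.84 − 0.02·4.8 = 1.744
Step 3: L′(1.744) = 2.88; u₃ = 1.744 − 0.02·2.88 = 1.6864
Step 4: L′(1.6864) = 1.728; u₄ = 1.6864 − 0.02·1.728 = 1.65184
Step 5: L′(1.65184) = 1.0368; u₅ = 1.65184 − 0.02·1.0368 = 1.631104

1.631104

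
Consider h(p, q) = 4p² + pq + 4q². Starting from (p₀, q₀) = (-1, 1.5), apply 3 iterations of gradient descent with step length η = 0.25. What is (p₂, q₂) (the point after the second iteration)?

∇h = (8p + q, p + 8q)
(p₁, q₁) = (-1, 1.5) − 0.25·(-6.5, 11) = (0.625, -1.25)
(p₂, q₂) = (0.625, -1.25) − 0.25·(3.75, -9.375) = (-0.3125, 1.09375)

(-0.3125, 1.09375)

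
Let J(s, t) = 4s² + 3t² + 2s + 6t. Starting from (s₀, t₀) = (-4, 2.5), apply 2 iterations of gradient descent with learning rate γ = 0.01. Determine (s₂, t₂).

∇J = (8s + 2, 6t + 6)
(s₁, t₁) = (-4, 2.5) − 0.01·(-30, 21) = (-3.7, 2.29)
(s₂, t₂) = (-3.7, 2.29) − 0.01·(-27.6, 19.74) = (-3.424, 2.0926)

(-3.424, 2.0926)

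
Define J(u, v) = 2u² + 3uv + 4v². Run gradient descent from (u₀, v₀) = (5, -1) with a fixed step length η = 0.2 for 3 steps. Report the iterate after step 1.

(1.6, -2.4)

∇J = (4u + 3v, 3u + 8v)
Step 1: at (5, -1), ∇J = (17, 7) → (5, -1) − 0.2·(17, 7) = (1.6, -2.4)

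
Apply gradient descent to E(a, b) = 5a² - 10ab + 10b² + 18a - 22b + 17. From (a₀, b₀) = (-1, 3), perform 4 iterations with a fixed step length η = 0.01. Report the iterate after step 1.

(-0.78, 2.52)

∇E = (10a - 10b + 18, -10a + 20b - 22)
Step 1: at (-1, 3), ∇E = (-22, 48) → (-1, 3) − 0.01·(-22, 48) = (-0.78, 2.52)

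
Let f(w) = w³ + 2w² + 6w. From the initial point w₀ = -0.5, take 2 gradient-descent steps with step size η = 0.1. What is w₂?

f′(w) = 3w² + 4w + 6
Step 1: f′(-0.5) = 4.75; w₁ = -0.5 − 0.1·4.75 = -0.975
Step 2: f′(-0.975) = 4.951875; w₂ = -0.975 − 0.1·4.951875 = -1.4701875

-1.4701875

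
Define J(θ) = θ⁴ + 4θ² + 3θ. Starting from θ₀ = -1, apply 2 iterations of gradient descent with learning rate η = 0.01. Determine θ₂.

J′(θ) = 4θ³ + 8θ + 3
θ₁ = -1 − 0.01·(-9) = -0.91
θ₂ = -0.91 − 0.01·(-7.294284) = -0.83705716

-0.83705716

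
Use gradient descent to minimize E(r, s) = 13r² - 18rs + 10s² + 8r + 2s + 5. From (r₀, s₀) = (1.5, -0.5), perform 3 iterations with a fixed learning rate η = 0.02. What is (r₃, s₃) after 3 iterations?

∇E = (26r - 18s + 8, -18r + 20s + 2)
(r₁, s₁) = (1.5, -0.5) − 0.02·(56, -35) = (0.38, 0.2)
(r₂, s₂) = (0.38, 0.2) − 0.02·(14.28, -0.84) = (0.0944, 0.2168)
(r₃, s₃) = (0.0944, 0.2168) − 0.02·(6.552, 4.6368) = (-0.03664, 0.124064)

(-0.03664, 0.124064)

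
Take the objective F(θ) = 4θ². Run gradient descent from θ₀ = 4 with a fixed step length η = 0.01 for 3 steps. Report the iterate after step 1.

F′(θ) = 8θ
θ₁ = 4 − 0.01·32 = 3.68

3.68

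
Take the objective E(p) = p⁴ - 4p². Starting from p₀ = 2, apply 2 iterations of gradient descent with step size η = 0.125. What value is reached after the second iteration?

0

E′(p) = 4p³ - 8p
p₁ = 2 − 0.125·16 = 0
p₂ = 0 − 0.125·0 = 0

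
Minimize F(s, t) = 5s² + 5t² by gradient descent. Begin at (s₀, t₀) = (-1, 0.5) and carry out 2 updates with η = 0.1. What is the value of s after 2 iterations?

∇F = (10s, 10t)
Step 1: at (-1, 0.5), ∇F = (-10, 5) → (-1, 0.5) − 0.1·(-10, 5) = (0, 0)
Step 2: at (0, 0), ∇F = (0, 0) → (0, 0) − 0.1·(0, 0) = (0, 0)
s = 0

0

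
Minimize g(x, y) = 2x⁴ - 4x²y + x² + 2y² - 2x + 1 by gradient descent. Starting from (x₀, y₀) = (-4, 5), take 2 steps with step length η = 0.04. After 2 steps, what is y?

23.251264

∇g = (8x³ - 8xy + 2x - 2, -4x² + 4y)
(x₁, y₁) = (-4, 5) − 0.04·(-362, -44) = (10.48, 6.76)
(x₂, y₂) = (10.48, 6.76) − 0.04·(8660.382336, -412.2816) = (-335.93529344, 23.251264)
y = 23.251264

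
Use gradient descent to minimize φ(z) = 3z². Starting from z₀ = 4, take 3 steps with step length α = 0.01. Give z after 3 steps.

φ′(z) = 6z
z₁ = 4 − 0.01·24 = 3.76
z₂ = 3.76 − 0.01·22.56 = 3.5344
z₃ = 3.5344 − 0.01·21.2064 = 3.322336

3.322336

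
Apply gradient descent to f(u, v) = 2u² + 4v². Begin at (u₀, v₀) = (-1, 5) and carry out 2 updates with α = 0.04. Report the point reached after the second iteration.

(-0.7056, 2.312)

∇f = (4u, 8v)
Step 1: at (-1, 5), ∇f = (-4, 40) → (-1, 5) − 0.04·(-4, 40) = (-0.84, 3.4)
Step 2: at (-0.84, 3.4), ∇f = (-3.36, 27.2) → (-0.84, 3.4) − 0.04·(-3.36, 27.2) = (-0.7056, 2.312)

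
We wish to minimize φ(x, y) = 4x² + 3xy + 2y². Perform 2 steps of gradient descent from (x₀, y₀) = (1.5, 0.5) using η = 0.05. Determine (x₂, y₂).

∇φ = (8x + 3y, 3x + 4y)
Step 1: at (1.5, 0.5), ∇φ = (13.5, 6.5) → (1.5, 0.5) − 0.05·(13.5, 6.5) = (0.825, 0.175)
Step 2: at (0.825, 0.175), ∇φ = (7.125, 3.175) → (0.825, 0.175) − 0.05·(7.125, 3.175) = (0.46875, 0.01625)

(0.46875, 0.01625)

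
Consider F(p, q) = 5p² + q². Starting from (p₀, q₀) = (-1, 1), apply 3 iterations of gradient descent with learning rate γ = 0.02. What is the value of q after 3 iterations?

∇F = (10p, 2q)
Step 1: at (-1, 1), ∇F = (-10, 2) → (-1, 1) − 0.02·(-10, 2) = (-0.8, 0.96)
Step 2: at (-0.8, 0.96), ∇F = (-8, 1.92) → (-0.8, 0.96) − 0.02·(-8, 1.92) = (-0.64, 0.9216)
Step 3: at (-0.64, 0.9216), ∇F = (-6.4, 1.8432) → (-0.64, 0.9216) − 0.02·(-6.4, 1.8432) = (-0.512, 0.884736)
q = 0.884736

0.884736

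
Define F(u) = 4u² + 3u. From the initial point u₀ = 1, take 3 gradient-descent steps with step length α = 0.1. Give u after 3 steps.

F′(u) = 8u + 3
Step 1: F′(1) = 11; u₁ = 1 − 0.1·11 = -0.1
Step 2: F′(-0.1) = 2.2; u₂ = -0.1 − 0.1·2.2 = -0.32
Step 3: F′(-0.32) = 0.44; u₃ = -0.32 − 0.1·0.44 = -0.364

-0.364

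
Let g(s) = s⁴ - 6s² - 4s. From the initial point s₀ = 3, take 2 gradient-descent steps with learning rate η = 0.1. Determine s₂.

g′(s) = 4s³ - 12s - 4
Step 1: g′(3) = 68; s₁ = 3 − 0.1·68 = -3.8
Step 2: g′(-3.8) = -177.888; s₂ = -3.8 − 0.1·(-177.888) = 13.9888

13.9888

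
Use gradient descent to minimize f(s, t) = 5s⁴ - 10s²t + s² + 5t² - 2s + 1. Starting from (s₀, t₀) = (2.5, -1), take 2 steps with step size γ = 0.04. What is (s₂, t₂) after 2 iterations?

∇f = (20s³ - 20st + 2s - 2, -10s² + 10t)
(s₁, t₁) = (2.5, -1) − 0.04·(365.5, -72.5) = (-12.12, 1.9)
(s₂, t₂) = (-12.12, 1.9) − 0.04·(-35172.88256, -1449.944) = (1394.7953024, 59.89776)

(1394.7953024, 59.89776)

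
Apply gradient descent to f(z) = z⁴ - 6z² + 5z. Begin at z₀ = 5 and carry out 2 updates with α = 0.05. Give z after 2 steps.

998.740625

f′(z) = 4z³ - 12z + 5
z₁ = 5 − 0.05·445 = -17.25
z₂ = -17.25 − 0.05·(-20319.8125) = 998.740625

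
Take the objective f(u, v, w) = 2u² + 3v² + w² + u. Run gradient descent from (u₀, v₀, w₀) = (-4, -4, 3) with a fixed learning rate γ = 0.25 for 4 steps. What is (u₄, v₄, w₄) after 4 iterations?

(-0.25, -0.25, 0.1875)

∇f = (4u + 1, 6v, 2w)
(u₁, v₁, w₁) = (-4, -4, 3) − 0.25·(-15, -24, 6) = (-0.25, 2, 1.5)
(u₂, v₂, w₂) = (-0.25, 2, 1.5) − 0.25·(0, 12, 3) = (-0.25, -1, 0.75)
(u₃, v₃, w₃) = (-0.25, -1, 0.75) − 0.25·(0, -6, 1.5) = (-0.25, 0.5, 0.375)
(u₄, v₄, w₄) = (-0.25, 0.5, 0.375) − 0.25·(0, 3, 0.75) = (-0.25, -0.25, 0.1875)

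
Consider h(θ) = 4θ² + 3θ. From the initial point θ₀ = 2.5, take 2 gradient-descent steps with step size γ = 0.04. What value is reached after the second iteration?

h′(θ) = 8θ + 3
Step 1: h′(2.5) = 23; θ₁ = 2.5 − 0.04·23 = 1.58
Step 2: h′(1.58) = 15.64; θ₂ = 1.58 − 0.04·15.64 = 0.9544

0.9544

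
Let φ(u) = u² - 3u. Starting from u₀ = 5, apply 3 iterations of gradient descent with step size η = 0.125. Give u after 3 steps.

φ′(u) = 2u - 3
Step 1: φ′(5) = 7; u₁ = 5 − 0.125·7 = 4.125
Step 2: φ′(4.125) = 5.25; u₂ = 4.125 − 0.125·5.25 = 3.46875
Step 3: φ′(3.46875) = 3.9375; u₃ = 3.46875 − 0.125·3.9375 = 2.9765625

2.9765625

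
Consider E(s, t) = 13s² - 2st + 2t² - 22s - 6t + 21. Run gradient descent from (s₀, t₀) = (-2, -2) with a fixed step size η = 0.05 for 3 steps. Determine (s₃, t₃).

(0.875, -0.25)

∇E = (26s - 2t - 22, -2s + 4t - 6)
(s₁, t₁) = (-2, -2) − 0.05·(-70, -10) = (1.5, -1.5)
(s₂, t₂) = (1.5, -1.5) − 0.05·(20, -15) = (0.5, -0.75)
(s₃, t₃) = (0.5, -0.75) − 0.05·(-7.5, -10) = (0.875, -0.25)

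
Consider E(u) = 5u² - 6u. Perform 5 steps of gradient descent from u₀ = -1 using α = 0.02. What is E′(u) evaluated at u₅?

E′(u) = 10u - 6
u₁ = -1 − 0.02·(-16) = -0.68
u₂ = -0.68 − 0.02·(-12.8) = -0.424
u₃ = -0.424 − 0.02·(-10.24) = -0.2192
u₄ = -0.2192 − 0.02·(-8.192) = -0.05536
u₅ = -0.05536 − 0.02·(-6.5536) = 0.075712
E′(u) at (0.075712) = -5.24288

-5.24288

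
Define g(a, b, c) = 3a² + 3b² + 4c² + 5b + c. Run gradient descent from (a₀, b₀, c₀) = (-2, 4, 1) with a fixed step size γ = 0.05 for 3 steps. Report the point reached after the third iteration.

∇g = (6a, 6b + 5, 8c + 1)
(a₁, b₁, c₁) = (-2, 4, 1) − 0.05·(-12, 29, 9) = (-1.4, 2.55, 0.55)
(a₂, b₂, c₂) = (-1.4, 2.55, 0.55) − 0.05·(-8.4, 20.3, 5.4) = (-0.98, 1.535, 0.28)
(a₃, b₃, c₃) = (-0.98, 1.535, 0.28) − 0.05·(-5.88, 14.21, 3.24) = (-0.686, 0.8245, 0.118)

(-0.686, 0.8245, 0.118)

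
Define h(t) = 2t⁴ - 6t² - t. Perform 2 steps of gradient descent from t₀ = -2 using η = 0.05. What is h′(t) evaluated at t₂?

h′(t) = 8t³ - 12t - 1
t₁ = -2 − 0.05·(-41) = 0.05
t₂ = 0.05 − 0.05·(-1.599) = 0.12995
h′(t) at (0.12995) = -2.541844272201

-2.541844272201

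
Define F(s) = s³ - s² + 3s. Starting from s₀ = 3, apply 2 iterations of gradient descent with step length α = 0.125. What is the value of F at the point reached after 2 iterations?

F′(s) = 3s² - 2s + 3
Step 1: F′(3) = 24; s₁ = 3 − 0.125·24 = 0
Step 2: F′(0) = 3; s₂ = 0 − 0.125·3 = -0.375
F(-0.375) = -1.318359375

-1.318359375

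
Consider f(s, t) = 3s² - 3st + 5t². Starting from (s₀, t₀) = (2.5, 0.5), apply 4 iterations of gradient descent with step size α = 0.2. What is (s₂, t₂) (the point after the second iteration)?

(0.64, -1.12)

∇f = (6s - 3t, -3s + 10t)
(s₁, t₁) = (2.5, 0.5) − 0.2·(13.5, -2.5) = (-0.2, 1)
(s₂, t₂) = (-0.2, 1) − 0.2·(-4.2, 10.6) = (0.64, -1.12)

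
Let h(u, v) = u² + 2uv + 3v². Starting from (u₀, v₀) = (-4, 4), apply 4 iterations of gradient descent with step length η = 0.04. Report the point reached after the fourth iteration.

∇h = (2u + 2v, 2u + 6v)
Step 1: at (-4, 4), ∇h = (0, 16) → (-4, 4) − 0.04·(0, 16) = (-4, 3.36)
Step 2: at (-4, 3.36), ∇h = (-1.28, 12.16) → (-4, 3.36) − 0.04·(-1.28, 12.16) = (-3.9488, 2.8736)
Step 3: at (-3.9488, 2.8736), ∇h = (-2.1504, 9.344) → (-3.9488, 2.8736) − 0.04·(-2.1504, 9.344) = (-3.862784, 2.49984)
Step 4: at (-3.862784, 2.49984), ∇h = (-2.725888, 7.273472) → (-3.862784, 2.49984) − 0.04·(-2.725888, 7.273472) = (-3.75374848, 2.20890112)

(-3.75374848, 2.20890112)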